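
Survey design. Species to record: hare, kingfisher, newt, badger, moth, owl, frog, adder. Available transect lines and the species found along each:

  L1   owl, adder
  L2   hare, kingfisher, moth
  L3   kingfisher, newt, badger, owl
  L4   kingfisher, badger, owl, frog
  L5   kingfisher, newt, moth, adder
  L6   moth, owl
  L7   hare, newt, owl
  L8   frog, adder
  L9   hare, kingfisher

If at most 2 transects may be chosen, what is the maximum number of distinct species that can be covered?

Choosing L4, L5 covers {kingfisher, newt, badger, moth, owl, frog, adder} — 7 species.
No choice of 2 transects does better; here hare is left uncovered.

7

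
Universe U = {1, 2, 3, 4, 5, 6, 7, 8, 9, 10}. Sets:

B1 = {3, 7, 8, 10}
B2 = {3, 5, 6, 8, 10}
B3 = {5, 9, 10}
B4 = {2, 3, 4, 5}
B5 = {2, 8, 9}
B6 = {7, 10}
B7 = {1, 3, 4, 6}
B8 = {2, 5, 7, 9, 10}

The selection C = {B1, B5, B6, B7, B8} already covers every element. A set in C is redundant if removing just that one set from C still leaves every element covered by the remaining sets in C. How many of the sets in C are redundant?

3

Drop B1: the rest still cover every element — redundant.
Drop B5: the rest still cover every element — redundant.
Drop B6: the rest still cover every element — redundant.
Drop B7: 1, 4, 6 uncovered — not redundant.
Drop B8: 5 uncovered — not redundant.
3 redundant: B1, B5, B6.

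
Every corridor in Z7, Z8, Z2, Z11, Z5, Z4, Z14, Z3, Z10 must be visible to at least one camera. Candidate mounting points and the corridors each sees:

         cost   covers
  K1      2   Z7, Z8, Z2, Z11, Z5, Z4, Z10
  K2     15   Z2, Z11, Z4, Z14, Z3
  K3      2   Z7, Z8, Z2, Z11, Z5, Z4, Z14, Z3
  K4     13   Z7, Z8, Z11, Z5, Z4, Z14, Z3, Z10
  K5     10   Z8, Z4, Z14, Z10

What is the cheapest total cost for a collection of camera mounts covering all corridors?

K1, K3 cover every corridor at cost 2 + 2 = 4.
Any cover uses at least 2 camera mounts; among all covering selections none totals below 4.

4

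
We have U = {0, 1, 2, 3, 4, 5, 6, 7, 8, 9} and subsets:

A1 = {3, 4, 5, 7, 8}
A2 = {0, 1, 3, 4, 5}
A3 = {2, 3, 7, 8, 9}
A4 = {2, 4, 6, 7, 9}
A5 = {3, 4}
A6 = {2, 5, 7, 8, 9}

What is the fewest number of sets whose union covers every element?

3

A1, A2, A4 together cover {0, 1, 2, 3, 4, 5, 6, 7, 8, 9} — every element.
No 2 of the 6 sets cover everything (all 15 pairs fall short), so 3 is minimum.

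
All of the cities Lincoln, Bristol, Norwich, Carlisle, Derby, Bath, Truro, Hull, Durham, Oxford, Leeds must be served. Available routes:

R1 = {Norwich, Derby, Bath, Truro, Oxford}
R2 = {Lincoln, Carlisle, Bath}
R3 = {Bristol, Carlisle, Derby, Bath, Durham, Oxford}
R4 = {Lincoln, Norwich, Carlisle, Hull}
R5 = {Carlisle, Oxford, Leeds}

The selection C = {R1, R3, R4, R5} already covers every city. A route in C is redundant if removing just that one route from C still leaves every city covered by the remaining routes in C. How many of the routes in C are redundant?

Drop R1: Truro uncovered — not redundant.
Drop R3: Bristol, Durham uncovered — not redundant.
Drop R4: Lincoln, Hull uncovered — not redundant.
Drop R5: Leeds uncovered — not redundant.
None of the routes in C is redundant.

0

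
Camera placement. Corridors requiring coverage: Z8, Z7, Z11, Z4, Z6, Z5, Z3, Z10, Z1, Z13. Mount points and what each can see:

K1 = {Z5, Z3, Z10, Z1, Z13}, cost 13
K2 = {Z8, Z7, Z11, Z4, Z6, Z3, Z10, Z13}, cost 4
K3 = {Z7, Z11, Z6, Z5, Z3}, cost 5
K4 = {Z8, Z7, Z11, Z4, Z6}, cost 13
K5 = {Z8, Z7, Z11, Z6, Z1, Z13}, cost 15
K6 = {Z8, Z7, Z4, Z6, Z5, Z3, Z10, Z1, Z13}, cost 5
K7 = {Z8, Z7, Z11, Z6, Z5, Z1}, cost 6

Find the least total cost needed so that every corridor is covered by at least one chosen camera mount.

K2, K6 cover every corridor at cost 4 + 5 = 9.
Any cover uses at least 2 camera mounts; among all covering selections none totals below 9.

9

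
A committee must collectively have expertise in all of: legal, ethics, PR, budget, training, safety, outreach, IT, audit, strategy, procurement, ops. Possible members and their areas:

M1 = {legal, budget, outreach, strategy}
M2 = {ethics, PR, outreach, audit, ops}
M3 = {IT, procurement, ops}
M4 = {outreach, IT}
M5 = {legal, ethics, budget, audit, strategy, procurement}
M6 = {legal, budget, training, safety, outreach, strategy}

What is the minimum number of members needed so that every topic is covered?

M2, M3, M6 together cover {legal, ethics, PR, budget, training, safety, outreach, IT, audit, strategy, procurement, ops} — every topic.
No 2 of the 6 members cover everything (all 15 pairs fall short), so 3 is minimum.

3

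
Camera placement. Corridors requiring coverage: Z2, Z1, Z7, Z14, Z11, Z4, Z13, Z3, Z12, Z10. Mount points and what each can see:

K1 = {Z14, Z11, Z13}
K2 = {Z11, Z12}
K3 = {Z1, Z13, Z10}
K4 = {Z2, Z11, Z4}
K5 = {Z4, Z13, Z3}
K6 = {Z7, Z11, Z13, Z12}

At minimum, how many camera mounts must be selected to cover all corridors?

5

K1, K3, K4, K5, K6 together cover {Z2, Z1, Z7, Z14, Z11, Z4, Z13, Z3, Z12, Z10} — every corridor.
No 4 of the 6 camera mounts cover everything (all 15 size-4 selections fall short), so 5 is minimum.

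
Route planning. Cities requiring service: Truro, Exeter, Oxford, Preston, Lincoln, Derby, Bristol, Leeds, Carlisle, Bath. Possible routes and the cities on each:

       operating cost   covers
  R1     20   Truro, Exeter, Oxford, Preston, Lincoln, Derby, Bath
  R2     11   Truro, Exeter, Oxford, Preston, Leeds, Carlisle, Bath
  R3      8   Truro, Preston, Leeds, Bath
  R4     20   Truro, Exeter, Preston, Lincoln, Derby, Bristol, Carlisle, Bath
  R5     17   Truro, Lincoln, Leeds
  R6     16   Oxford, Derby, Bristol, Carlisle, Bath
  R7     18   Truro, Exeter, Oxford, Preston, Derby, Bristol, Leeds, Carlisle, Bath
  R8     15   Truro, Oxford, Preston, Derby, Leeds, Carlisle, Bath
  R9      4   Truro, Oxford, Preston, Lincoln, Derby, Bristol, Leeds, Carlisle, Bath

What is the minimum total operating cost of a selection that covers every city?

15

R2, R9 cover every city at operating cost 11 + 4 = 15.
Any cover uses at least 2 routes; among all covering selections none totals below 15.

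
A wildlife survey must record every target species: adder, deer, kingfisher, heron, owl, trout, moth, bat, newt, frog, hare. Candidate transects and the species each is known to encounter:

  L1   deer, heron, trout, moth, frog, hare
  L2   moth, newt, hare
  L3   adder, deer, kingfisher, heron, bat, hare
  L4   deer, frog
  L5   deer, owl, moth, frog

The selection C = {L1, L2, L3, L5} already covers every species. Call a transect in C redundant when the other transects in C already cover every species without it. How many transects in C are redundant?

0

Drop L1: trout uncovered — not redundant.
Drop L2: newt uncovered — not redundant.
Drop L3: adder, kingfisher, bat uncovered — not redundant.
Drop L5: owl uncovered — not redundant.
None of the transects in C is redundant.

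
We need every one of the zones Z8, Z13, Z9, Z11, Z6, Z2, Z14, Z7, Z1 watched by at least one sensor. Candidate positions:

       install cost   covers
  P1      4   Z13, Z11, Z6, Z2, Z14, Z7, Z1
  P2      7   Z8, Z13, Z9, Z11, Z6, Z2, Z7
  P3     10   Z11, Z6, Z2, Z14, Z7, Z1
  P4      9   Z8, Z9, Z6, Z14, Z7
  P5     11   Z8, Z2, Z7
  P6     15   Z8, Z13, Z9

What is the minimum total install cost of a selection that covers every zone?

P1, P2 cover every zone at install cost 4 + 7 = 11.
Any cover uses at least 2 sensor positions; among all covering selections none totals below 11.

11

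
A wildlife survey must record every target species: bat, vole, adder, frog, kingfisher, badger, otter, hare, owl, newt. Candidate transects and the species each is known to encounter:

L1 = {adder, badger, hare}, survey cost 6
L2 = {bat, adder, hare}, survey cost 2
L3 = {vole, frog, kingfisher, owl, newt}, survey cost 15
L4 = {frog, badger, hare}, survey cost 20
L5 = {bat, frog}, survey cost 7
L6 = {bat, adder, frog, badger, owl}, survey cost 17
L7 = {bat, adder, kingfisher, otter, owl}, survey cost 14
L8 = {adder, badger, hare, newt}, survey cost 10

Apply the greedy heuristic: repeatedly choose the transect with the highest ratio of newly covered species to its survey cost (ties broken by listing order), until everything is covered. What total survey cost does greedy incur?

Pick 1: L2 adds 3 new (bat, adder, hare) at survey cost 2 (ratio 3/2).
Pick 2: L3 adds 5 new (vole, frog, kingfisher, owl, newt) at survey cost 15 (ratio 5/15).
Pick 3: L1 adds 1 new (badger) at survey cost 6 (ratio 1/6).
Pick 4: L7 adds 1 new (otter) at survey cost 14 (ratio 1/14).
Greedy total survey cost: 2 + 15 + 6 + 14 = 37. (The true optimum is 35, so greedy overshoots here.)

37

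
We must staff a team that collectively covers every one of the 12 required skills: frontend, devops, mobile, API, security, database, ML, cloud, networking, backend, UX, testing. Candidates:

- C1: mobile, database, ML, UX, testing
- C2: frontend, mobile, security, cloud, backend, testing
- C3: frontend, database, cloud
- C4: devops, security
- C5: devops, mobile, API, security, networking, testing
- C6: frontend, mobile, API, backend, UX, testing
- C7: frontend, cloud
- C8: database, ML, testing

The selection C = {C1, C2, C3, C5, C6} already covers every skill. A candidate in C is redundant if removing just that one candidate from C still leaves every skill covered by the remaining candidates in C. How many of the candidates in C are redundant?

Drop C1: ML uncovered — not redundant.
Drop C2: the rest still cover every skill — redundant.
Drop C3: the rest still cover every skill — redundant.
Drop C5: devops, networking uncovered — not redundant.
Drop C6: the rest still cover every skill — redundant.
3 redundant: C2, C3, C6.

3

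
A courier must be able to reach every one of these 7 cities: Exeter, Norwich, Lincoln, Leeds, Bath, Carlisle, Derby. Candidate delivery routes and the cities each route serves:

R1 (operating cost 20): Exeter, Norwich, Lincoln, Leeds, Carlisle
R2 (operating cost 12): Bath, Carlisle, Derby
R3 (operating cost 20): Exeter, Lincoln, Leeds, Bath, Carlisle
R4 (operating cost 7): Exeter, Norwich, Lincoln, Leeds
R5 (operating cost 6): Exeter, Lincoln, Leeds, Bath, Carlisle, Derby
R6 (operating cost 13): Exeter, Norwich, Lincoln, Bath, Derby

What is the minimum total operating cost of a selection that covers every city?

13

R4, R5 cover every city at operating cost 7 + 6 = 13.
Any cover uses at least 2 routes; among all covering selections none totals below 13.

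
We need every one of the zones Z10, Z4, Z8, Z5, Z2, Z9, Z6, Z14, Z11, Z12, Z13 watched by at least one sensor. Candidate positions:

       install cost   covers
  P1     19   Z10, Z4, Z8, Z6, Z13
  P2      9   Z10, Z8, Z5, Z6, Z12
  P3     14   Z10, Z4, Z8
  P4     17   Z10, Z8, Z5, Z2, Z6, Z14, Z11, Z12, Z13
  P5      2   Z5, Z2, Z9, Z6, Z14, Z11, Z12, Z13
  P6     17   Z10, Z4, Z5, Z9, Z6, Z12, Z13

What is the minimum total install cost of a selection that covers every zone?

P3, P5 cover every zone at install cost 14 + 2 = 16.
Any cover uses at least 2 sensor positions; among all covering selections none totals below 16.
Greedy by coverage-per-install cost would pick P5, P2, P3 for 25 — worse than the optimum 16.

16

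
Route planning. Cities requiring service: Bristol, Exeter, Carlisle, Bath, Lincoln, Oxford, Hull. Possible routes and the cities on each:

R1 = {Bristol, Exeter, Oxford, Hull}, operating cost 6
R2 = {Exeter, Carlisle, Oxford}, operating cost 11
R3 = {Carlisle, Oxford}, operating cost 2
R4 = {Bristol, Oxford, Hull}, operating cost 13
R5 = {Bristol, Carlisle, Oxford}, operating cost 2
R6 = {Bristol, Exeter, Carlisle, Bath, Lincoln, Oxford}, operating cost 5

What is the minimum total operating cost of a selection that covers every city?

R1, R6 cover every city at operating cost 6 + 5 = 11.
Any cover uses at least 2 routes; among all covering selections none totals below 11.

11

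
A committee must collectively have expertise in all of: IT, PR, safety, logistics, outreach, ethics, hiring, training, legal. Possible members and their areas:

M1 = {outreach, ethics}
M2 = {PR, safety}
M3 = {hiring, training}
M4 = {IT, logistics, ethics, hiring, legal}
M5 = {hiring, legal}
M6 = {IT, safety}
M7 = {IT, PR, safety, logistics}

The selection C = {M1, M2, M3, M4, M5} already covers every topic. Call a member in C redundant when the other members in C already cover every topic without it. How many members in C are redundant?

1

Drop M1: outreach uncovered — not redundant.
Drop M2: PR, safety uncovered — not redundant.
Drop M3: training uncovered — not redundant.
Drop M4: IT, logistics uncovered — not redundant.
Drop M5: the rest still cover every topic — redundant.
1 redundant: M5.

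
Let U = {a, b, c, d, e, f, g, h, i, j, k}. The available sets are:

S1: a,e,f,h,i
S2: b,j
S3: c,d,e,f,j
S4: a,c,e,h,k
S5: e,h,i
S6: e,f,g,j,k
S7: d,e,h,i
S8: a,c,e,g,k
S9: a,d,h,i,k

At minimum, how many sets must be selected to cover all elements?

4

S1, S2, S3, S6 together cover {a, b, c, d, e, f, g, h, i, j, k} — every element.
No 3 of the 9 sets cover everything (all 84 triples fall short), so 4 is minimum.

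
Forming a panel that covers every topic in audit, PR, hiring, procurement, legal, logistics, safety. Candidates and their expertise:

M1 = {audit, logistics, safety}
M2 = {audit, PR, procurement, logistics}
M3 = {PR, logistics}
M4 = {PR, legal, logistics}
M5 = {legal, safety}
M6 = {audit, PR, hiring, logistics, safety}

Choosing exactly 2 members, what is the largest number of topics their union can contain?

6

Choosing M2, M5 covers {audit, PR, procurement, legal, logistics, safety} — 6 topics.
No choice of 2 members does better; here hiring is left uncovered.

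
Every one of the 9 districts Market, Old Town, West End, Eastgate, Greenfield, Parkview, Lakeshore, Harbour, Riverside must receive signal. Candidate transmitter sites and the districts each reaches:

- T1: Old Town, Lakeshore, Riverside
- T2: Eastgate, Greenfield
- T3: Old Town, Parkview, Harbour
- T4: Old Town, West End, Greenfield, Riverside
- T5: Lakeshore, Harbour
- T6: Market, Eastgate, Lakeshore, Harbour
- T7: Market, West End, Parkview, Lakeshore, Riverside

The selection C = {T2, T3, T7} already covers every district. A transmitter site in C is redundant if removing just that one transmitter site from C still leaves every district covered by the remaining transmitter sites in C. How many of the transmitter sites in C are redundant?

0

Drop T2: Eastgate, Greenfield uncovered — not redundant.
Drop T3: Old Town, Harbour uncovered — not redundant.
Drop T7: Market, West End, Lakeshore, Riverside uncovered — not redundant.
None of the transmitter sites in C is redundant.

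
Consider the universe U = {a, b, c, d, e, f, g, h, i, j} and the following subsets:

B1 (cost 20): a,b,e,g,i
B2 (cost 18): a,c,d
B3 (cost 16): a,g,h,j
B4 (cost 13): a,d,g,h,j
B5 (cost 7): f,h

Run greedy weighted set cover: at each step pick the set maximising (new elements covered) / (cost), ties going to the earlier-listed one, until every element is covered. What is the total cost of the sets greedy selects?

58

Pick 1: B4 adds 5 new (a, d, g, h, j) at cost 13 (ratio 5/13).
Pick 2: B1 adds 3 new (b, e, i) at cost 20 (ratio 3/20).
Pick 3: B5 adds 1 new (f) at cost 7 (ratio 1/7).
Pick 4: B2 adds 1 new (c) at cost 18 (ratio 1/18).
Greedy total cost: 13 + 20 + 7 + 18 = 58.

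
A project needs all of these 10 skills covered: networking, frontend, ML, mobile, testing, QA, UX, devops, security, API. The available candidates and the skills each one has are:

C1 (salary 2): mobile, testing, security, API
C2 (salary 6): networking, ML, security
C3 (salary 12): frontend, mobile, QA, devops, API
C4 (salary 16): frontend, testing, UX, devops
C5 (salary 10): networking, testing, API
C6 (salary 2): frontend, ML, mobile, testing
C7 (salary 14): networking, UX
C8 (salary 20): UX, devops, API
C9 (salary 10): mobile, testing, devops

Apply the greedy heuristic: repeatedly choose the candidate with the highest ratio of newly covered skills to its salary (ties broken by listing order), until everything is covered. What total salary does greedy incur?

36

Pick 1: C1 adds 4 new (mobile, testing, security, API) at salary 2 (ratio 4/2).
Pick 2: C6 adds 2 new (frontend, ML) at salary 2 (ratio 2/2).
Pick 3: C2 adds 1 new (networking) at salary 6 (ratio 1/6).
Pick 4: C3 adds 2 new (QA, devops) at salary 12 (ratio 2/12).
Pick 5: C7 adds 1 new (UX) at salary 14 (ratio 1/14).
Greedy total salary: 2 + 2 + 6 + 12 + 14 = 36. (The true optimum is 30, so greedy overshoots here.)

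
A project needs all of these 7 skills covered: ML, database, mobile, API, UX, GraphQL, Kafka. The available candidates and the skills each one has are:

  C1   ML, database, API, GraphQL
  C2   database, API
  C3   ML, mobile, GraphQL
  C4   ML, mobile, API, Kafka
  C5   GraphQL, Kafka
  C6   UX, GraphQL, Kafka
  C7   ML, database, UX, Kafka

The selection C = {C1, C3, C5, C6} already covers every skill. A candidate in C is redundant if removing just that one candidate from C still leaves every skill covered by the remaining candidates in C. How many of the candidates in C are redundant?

Drop C1: database, API uncovered — not redundant.
Drop C3: mobile uncovered — not redundant.
Drop C5: the rest still cover every skill — redundant.
Drop C6: UX uncovered — not redundant.
1 redundant: C5.

1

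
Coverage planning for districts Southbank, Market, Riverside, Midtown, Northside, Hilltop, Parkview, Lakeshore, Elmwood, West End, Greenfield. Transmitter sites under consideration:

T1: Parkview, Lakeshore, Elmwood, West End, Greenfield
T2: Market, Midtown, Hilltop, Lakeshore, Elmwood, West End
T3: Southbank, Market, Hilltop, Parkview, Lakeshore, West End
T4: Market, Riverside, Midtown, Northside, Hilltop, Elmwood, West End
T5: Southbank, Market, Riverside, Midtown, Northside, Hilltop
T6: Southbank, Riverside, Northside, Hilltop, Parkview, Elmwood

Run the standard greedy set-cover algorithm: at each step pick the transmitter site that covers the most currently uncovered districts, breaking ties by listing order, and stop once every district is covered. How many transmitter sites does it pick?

3

Pick 1: T4 covers 7 new districts (Market, Riverside, Midtown, Northside, Hilltop, Elmwood, West End).
Pick 2: T1 covers 3 new districts (Parkview, Lakeshore, Greenfield).
Pick 3: T3 covers 1 new districts (Southbank).
Greedy uses 3 transmitter sites. (The true minimum is 2.)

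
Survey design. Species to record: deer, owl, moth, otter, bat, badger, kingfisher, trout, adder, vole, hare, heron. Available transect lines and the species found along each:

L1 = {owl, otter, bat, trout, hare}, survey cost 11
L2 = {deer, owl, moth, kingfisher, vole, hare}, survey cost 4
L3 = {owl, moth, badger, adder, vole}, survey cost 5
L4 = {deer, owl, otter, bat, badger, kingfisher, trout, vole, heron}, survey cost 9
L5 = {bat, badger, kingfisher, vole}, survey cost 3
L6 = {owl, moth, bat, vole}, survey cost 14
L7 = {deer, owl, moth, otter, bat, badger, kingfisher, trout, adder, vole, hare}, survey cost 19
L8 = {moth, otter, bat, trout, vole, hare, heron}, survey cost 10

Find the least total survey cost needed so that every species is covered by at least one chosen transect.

L2, L3, L4 cover every species at survey cost 4 + 5 + 9 = 18.
Any cover uses at least 2 transects; among all covering selections none totals below 18.

18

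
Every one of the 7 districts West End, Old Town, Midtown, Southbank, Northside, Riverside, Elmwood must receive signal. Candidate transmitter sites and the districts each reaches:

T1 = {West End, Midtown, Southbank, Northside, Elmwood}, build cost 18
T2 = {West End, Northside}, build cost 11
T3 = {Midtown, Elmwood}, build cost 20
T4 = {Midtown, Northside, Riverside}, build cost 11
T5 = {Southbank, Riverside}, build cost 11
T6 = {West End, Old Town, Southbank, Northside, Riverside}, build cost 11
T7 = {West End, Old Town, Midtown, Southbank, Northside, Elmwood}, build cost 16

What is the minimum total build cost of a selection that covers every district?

T4, T7 cover every district at build cost 11 + 16 = 27.
Any cover uses at least 2 transmitter sites; among all covering selections none totals below 27.

27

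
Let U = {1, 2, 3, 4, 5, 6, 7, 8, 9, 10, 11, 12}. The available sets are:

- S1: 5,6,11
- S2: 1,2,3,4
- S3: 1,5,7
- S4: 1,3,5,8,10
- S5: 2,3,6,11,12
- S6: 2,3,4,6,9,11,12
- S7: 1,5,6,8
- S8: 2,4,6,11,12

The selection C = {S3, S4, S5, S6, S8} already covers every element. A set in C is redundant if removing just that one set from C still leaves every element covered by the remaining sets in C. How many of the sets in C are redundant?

2

Drop S3: 7 uncovered — not redundant.
Drop S4: 8, 10 uncovered — not redundant.
Drop S5: the rest still cover every element — redundant.
Drop S6: 9 uncovered — not redundant.
Drop S8: the rest still cover every element — redundant.
2 redundant: S5, S8.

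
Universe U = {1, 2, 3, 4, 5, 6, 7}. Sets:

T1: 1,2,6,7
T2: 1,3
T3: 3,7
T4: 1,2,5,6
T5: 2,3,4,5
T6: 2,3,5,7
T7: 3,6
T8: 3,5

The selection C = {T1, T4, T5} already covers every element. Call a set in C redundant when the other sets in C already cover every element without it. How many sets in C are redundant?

1

Drop T1: 7 uncovered — not redundant.
Drop T4: the rest still cover every element — redundant.
Drop T5: 3, 4 uncovered — not redundant.
1 redundant: T4.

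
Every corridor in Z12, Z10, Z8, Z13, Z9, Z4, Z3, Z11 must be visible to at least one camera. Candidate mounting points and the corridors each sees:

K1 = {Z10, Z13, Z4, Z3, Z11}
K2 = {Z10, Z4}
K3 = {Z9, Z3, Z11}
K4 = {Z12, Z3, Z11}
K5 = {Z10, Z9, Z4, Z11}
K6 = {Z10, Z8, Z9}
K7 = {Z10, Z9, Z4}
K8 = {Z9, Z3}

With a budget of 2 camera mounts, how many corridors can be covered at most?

Choosing K1, K6 covers {Z10, Z8, Z13, Z9, Z4, Z3, Z11} — 7 corridors.
No choice of 2 camera mounts does better; here Z12 is left uncovered.

7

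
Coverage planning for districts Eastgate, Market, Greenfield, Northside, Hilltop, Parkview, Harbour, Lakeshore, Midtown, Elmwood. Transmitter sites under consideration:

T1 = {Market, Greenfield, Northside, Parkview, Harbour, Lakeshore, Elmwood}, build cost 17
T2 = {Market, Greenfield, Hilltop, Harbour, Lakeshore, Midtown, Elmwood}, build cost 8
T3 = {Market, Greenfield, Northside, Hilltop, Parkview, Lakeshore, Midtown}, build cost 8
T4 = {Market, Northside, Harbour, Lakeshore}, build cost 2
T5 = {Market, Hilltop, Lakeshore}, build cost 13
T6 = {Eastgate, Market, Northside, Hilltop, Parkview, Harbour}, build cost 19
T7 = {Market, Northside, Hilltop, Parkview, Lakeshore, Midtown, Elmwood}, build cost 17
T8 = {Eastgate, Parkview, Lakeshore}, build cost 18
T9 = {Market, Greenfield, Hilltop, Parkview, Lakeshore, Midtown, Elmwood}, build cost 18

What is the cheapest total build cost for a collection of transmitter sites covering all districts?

27

T2, T6 cover every district at build cost 8 + 19 = 27.
Any cover uses at least 2 transmitter sites; among all covering selections none totals below 27.
Greedy by coverage-per-build cost would pick T4, T2, T3, T8 for 36 — worse than the optimum 27.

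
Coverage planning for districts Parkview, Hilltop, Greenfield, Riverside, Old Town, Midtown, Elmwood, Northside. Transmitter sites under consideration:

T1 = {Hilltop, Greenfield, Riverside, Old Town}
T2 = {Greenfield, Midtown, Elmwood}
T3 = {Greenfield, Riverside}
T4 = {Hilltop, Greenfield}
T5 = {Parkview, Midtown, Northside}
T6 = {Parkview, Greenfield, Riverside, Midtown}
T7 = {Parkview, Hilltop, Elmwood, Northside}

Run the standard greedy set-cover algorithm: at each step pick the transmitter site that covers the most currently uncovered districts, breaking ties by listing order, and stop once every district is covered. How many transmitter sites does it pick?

Pick 1: T1 covers 4 new districts (Hilltop, Greenfield, Riverside, Old Town).
Pick 2: T5 covers 3 new districts (Parkview, Midtown, Northside).
Pick 3: T2 covers 1 new districts (Elmwood).
Greedy uses 3 transmitter sites.

3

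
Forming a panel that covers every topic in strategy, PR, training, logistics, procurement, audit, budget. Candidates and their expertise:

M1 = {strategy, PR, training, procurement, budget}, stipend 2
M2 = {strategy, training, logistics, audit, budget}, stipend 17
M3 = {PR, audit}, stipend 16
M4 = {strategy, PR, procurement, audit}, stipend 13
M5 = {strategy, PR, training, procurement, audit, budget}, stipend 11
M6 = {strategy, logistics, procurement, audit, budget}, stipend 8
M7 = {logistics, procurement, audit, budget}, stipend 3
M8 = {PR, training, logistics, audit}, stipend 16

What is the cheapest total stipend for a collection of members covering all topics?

5

M1, M7 cover every topic at stipend 2 + 3 = 5.
Any cover uses at least 2 members; among all covering selections none totals below 5.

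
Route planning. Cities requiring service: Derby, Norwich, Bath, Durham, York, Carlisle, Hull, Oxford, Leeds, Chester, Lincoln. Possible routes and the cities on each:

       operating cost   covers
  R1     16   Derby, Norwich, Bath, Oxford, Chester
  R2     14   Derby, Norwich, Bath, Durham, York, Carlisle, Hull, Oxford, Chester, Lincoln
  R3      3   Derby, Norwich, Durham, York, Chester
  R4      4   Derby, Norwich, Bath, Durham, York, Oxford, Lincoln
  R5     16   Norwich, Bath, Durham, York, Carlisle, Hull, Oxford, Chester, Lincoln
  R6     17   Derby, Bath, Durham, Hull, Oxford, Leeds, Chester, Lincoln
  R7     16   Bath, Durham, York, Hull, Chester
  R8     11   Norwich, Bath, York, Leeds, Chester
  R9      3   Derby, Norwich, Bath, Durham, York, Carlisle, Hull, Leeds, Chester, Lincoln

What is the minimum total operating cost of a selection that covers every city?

7

R4, R9 cover every city at operating cost 4 + 3 = 7.
Any cover uses at least 2 routes; among all covering selections none totals below 7.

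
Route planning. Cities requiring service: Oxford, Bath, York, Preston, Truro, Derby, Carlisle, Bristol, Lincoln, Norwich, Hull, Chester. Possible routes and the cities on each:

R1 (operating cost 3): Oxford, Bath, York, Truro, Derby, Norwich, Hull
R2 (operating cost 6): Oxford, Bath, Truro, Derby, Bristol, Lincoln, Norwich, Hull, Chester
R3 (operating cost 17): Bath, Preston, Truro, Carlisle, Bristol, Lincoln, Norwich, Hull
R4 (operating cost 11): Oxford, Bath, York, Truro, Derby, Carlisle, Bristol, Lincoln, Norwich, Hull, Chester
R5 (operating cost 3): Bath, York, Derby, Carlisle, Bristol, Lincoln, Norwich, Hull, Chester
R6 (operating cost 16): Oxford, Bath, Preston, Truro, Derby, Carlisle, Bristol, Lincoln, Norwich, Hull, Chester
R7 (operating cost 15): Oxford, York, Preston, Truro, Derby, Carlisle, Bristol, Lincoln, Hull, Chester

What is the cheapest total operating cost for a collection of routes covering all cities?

R1, R7 cover every city at operating cost 3 + 15 = 18.
Any cover uses at least 2 routes; among all covering selections none totals below 18.
Greedy by coverage-per-operating cost would pick R5, R1, R7 for 21 — worse than the optimum 18.

18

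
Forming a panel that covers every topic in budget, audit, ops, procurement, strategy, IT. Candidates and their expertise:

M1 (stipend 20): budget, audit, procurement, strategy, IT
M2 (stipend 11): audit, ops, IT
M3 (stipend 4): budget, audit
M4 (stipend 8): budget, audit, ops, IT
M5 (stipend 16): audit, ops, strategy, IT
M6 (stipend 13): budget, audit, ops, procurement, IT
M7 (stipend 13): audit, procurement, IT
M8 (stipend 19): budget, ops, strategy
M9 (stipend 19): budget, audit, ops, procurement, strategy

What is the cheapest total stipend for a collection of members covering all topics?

M4, M9 cover every topic at stipend 8 + 19 = 27.
Any cover uses at least 2 members; among all covering selections none totals below 27.
Greedy by coverage-per-stipend would pick M3, M4, M9 for 31 — worse than the optimum 27.

27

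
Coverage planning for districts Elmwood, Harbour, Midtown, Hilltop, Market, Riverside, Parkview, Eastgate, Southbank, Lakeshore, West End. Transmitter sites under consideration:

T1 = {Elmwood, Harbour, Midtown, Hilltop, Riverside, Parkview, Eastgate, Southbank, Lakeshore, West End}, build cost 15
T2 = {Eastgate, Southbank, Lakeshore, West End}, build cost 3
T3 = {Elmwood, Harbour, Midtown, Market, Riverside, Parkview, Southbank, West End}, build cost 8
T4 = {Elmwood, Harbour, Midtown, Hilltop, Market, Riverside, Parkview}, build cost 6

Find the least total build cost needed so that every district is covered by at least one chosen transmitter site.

9

T2, T4 cover every district at build cost 3 + 6 = 9.
Any cover uses at least 2 transmitter sites; among all covering selections none totals below 9.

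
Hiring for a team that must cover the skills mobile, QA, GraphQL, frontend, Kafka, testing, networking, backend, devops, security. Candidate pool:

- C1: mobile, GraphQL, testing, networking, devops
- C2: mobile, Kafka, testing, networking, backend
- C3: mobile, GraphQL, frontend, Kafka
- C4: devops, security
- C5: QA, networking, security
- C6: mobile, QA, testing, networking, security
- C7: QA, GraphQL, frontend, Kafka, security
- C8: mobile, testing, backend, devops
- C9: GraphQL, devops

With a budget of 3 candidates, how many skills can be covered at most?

10

Choosing C1, C2, C7 covers {mobile, QA, GraphQL, frontend, Kafka, testing, networking, backend, devops, security} — 10 skills.
That is all 10 skills.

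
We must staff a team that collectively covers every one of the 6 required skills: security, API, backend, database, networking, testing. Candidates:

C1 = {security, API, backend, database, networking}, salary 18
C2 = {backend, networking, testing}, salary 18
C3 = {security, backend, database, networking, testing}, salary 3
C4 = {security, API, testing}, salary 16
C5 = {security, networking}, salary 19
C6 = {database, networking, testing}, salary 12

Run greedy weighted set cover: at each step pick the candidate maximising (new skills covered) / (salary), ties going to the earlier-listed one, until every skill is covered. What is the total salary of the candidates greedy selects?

Pick 1: C3 adds 5 new (security, backend, database, networking, testing) at salary 3 (ratio 5/3).
Pick 2: C4 adds 1 new (API) at salary 16 (ratio 1/16).
Greedy total salary: 3 + 16 = 19.

19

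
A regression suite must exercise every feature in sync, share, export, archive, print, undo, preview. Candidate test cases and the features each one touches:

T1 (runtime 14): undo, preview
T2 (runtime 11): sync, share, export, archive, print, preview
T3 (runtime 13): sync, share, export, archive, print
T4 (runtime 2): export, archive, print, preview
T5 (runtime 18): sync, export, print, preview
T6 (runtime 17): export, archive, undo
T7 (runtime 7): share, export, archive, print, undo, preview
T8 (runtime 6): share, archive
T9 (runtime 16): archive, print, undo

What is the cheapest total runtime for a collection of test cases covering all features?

T2, T7 cover every feature at runtime 11 + 7 = 18.
Any cover uses at least 2 test cases; among all covering selections none totals below 18.
Greedy by coverage-per-runtime would pick T4, T7, T2 for 20 — worse than the optimum 18.

18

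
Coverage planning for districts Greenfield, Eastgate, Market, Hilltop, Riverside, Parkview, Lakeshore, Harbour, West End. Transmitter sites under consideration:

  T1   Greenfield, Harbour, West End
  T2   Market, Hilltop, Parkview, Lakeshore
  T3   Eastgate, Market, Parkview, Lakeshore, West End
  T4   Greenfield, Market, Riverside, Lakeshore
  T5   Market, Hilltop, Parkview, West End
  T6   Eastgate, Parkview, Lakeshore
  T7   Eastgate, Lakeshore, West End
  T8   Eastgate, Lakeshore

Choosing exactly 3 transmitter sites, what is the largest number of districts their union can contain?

Choosing T1, T2, T3 covers {Greenfield, Eastgate, Market, Hilltop, Parkview, Lakeshore, Harbour, West End} — 8 districts.
No choice of 3 transmitter sites does better; here Riverside is left uncovered.

8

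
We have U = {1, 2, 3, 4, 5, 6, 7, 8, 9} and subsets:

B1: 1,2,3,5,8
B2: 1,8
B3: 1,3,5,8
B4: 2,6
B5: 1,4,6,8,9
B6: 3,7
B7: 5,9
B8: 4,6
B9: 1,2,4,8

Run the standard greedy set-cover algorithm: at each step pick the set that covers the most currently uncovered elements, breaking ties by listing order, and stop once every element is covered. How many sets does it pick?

Pick 1: B1 covers 5 new elements (1, 2, 3, 5, 8).
Pick 2: B5 covers 3 new elements (4, 6, 9).
Pick 3: B6 covers 1 new elements (7).
Greedy uses 3 sets.

3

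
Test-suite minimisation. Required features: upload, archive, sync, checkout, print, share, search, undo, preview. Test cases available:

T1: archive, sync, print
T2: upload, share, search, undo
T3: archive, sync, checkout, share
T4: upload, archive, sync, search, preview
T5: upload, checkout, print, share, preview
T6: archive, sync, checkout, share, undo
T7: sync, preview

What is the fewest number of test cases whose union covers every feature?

3

T1, T2, T5 together cover {upload, archive, sync, checkout, print, share, search, undo, preview} — every feature.
No 2 of the 7 test cases cover everything (all 21 pairs fall short), so 3 is minimum.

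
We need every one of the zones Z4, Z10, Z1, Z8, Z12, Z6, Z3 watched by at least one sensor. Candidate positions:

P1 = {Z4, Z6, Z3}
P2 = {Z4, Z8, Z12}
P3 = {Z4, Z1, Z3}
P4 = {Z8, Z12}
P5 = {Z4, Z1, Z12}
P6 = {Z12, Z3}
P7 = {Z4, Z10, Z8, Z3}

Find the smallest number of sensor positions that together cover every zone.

P1, P5, P7 together cover {Z4, Z10, Z1, Z8, Z12, Z6, Z3} — every zone.
No 2 of the 7 sensor positions cover everything (all 21 pairs fall short), so 3 is minimum.

3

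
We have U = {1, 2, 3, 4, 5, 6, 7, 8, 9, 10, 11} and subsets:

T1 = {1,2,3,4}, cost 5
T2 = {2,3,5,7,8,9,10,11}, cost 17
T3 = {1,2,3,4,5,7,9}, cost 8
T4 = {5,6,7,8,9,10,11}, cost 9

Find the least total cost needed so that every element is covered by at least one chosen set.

T1, T4 cover every element at cost 5 + 9 = 14.
Any cover uses at least 2 sets; among all covering selections none totals below 14.
Greedy by coverage-per-cost would pick T3, T4 for 17 — worse than the optimum 14.

14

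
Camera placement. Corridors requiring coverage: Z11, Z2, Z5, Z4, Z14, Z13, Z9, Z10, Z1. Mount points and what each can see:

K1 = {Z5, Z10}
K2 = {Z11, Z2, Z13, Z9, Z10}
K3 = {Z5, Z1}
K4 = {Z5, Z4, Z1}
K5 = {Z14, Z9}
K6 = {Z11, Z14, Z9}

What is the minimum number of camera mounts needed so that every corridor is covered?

3

K2, K4, K5 together cover {Z11, Z2, Z5, Z4, Z14, Z13, Z9, Z10, Z1} — every corridor.
No 2 of the 6 camera mounts cover everything (all 15 pairs fall short), so 3 is minimum.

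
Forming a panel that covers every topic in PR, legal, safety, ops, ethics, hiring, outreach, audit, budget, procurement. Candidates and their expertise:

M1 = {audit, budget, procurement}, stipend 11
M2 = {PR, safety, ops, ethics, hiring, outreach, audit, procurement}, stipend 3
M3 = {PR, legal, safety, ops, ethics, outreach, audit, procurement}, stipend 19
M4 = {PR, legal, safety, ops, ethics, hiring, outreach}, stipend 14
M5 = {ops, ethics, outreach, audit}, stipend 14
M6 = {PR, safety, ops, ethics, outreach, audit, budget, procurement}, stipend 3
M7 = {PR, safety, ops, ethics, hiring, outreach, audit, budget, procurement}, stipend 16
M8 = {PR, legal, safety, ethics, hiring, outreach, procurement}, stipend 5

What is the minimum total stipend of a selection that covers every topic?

M6, M8 cover every topic at stipend 3 + 5 = 8.
Any cover uses at least 2 members; among all covering selections none totals below 8.
Greedy by coverage-per-stipend would pick M2, M6, M8 for 11 — worse than the optimum 8.

8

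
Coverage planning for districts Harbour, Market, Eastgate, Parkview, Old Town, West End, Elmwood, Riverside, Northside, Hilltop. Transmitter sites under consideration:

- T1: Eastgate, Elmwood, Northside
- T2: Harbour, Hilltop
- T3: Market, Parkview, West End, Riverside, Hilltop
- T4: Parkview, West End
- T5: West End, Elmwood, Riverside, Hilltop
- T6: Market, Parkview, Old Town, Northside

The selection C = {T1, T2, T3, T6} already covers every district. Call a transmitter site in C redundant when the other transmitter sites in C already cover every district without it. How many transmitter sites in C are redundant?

Drop T1: Eastgate, Elmwood uncovered — not redundant.
Drop T2: Harbour uncovered — not redundant.
Drop T3: West End, Riverside uncovered — not redundant.
Drop T6: Old Town uncovered — not redundant.
None of the transmitter sites in C is redundant.

0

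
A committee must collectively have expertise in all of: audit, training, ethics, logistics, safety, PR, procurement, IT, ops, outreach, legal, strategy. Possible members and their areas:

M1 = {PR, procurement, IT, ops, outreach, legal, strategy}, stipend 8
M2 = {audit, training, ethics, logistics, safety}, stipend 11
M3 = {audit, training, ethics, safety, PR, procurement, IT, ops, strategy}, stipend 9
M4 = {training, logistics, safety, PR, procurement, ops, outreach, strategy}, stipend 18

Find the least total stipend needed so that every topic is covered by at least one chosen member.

M1, M2 cover every topic at stipend 8 + 11 = 19.
Any cover uses at least 2 members; among all covering selections none totals below 19.
Greedy by coverage-per-stipend would pick M3, M1, M2 for 28 — worse than the optimum 19.

19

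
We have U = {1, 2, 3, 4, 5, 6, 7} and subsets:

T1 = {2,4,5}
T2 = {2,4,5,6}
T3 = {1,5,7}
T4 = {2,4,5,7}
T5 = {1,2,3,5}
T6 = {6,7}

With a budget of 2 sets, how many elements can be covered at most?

Choosing T2, T3 covers {1, 2, 4, 5, 6, 7} — 6 elements.
No choice of 2 sets does better; here 3 is left uncovered.

6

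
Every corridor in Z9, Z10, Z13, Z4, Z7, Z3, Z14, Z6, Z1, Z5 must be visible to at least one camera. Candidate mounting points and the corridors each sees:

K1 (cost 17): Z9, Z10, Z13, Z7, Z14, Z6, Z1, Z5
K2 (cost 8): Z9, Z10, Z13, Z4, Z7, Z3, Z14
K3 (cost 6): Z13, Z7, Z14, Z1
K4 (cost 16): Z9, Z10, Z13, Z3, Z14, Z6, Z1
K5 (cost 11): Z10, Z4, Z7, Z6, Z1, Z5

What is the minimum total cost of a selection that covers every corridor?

K2, K5 cover every corridor at cost 8 + 11 = 19.
Any cover uses at least 2 camera mounts; among all covering selections none totals below 19.

19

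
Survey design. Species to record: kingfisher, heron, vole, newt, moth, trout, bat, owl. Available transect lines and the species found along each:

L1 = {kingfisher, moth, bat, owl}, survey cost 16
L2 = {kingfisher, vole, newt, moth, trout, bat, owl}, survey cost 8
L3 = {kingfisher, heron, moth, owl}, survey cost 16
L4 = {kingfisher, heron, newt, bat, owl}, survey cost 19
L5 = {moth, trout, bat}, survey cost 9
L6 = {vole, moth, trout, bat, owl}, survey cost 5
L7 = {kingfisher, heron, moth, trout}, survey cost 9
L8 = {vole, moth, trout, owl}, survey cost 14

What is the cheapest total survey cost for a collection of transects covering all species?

17

L2, L7 cover every species at survey cost 8 + 9 = 17.
Any cover uses at least 2 transects; among all covering selections none totals below 17.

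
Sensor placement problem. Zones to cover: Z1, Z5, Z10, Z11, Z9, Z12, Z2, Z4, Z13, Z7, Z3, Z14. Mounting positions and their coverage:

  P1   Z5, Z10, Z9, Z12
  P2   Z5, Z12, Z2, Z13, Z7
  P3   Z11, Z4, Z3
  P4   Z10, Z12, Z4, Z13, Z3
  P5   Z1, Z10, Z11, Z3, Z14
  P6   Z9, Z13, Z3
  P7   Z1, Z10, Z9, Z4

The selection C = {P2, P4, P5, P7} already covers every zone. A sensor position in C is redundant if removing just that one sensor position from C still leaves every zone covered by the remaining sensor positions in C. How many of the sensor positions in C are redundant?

1

Drop P2: Z5, Z2, Z7 uncovered — not redundant.
Drop P4: the rest still cover every zone — redundant.
Drop P5: Z11, Z14 uncovered — not redundant.
Drop P7: Z9 uncovered — not redundant.
1 redundant: P4.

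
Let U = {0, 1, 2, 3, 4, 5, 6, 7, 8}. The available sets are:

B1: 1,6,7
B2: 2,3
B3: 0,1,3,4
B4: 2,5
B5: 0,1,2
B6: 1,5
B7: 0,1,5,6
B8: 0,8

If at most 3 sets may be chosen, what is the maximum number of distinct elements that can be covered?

Choosing B1, B3, B4 covers {0, 1, 2, 3, 4, 5, 6, 7} — 8 elements.
No choice of 3 sets does better; here 8 is left uncovered.

8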